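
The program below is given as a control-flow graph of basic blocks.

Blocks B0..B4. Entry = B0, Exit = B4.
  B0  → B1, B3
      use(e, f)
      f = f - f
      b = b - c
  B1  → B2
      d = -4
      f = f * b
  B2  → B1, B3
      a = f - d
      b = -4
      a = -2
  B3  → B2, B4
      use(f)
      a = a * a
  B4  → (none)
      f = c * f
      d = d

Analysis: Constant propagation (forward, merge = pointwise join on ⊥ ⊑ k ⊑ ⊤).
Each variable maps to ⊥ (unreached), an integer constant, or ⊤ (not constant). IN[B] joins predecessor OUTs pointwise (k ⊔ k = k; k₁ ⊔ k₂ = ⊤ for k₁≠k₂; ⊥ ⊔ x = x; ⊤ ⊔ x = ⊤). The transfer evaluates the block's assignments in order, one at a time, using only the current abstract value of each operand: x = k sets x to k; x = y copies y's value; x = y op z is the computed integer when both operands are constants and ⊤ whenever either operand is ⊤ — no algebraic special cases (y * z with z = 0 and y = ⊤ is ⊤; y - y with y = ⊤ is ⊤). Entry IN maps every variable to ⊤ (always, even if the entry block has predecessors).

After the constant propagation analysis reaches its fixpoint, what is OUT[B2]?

Converged values:
  B0: | IN=(all ⊤) | OUT=(all ⊤)
  B1: | IN=(all ⊤) | OUT={d:-4; rest ⊤}
  B2: | IN=(all ⊤) | OUT={a:-2, b:-4; rest ⊤}
  B3: | IN=(all ⊤) | OUT=(all ⊤)
  B4: | IN=(all ⊤) | OUT=(all ⊤)

Merge at B2: IN[B2] = OUT[B1] ⊔ OUT[B3] = {a: ⊤, b: ⊤, c: ⊤, d: ⊤, e: ⊤, f: ⊤}
Applying B2's transfer function to that IN value gives OUT[B2] (row B2 above).

Answer: {a: -2, b: -4, c: ⊤, d: ⊤, e: ⊤, f: ⊤}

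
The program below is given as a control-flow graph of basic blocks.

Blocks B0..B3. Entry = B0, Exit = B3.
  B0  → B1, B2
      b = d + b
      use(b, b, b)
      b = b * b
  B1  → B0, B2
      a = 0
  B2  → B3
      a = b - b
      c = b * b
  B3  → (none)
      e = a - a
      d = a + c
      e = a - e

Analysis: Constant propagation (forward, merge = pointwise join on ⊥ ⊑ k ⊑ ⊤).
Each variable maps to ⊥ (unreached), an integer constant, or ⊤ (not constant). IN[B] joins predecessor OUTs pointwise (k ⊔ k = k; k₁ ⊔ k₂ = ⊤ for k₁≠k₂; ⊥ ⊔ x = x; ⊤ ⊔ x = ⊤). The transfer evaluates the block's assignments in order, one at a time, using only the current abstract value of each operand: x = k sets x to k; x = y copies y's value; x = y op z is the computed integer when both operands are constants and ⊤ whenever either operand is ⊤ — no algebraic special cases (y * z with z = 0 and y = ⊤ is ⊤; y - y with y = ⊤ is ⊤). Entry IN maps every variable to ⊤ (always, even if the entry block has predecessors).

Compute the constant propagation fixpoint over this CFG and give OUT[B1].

Fixpoint table:
  B0: | IN=(all ⊤) | OUT=(all ⊤)
  B1: | IN=(all ⊤) | OUT={a:0; rest ⊤}
  B2: | IN=(all ⊤) | OUT=(all ⊤)
  B3: | IN=(all ⊤) | OUT=(all ⊤)

Merge at B1: IN[B1] = OUT[B0] = {a: ⊤, b: ⊤, c: ⊤, d: ⊤, e: ⊤, f: ⊤}
Applying B1's transfer function to that IN value gives OUT[B1] (row B1 above).

Answer: {a: 0, b: ⊤, c: ⊤, d: ⊤, e: ⊤, f: ⊤}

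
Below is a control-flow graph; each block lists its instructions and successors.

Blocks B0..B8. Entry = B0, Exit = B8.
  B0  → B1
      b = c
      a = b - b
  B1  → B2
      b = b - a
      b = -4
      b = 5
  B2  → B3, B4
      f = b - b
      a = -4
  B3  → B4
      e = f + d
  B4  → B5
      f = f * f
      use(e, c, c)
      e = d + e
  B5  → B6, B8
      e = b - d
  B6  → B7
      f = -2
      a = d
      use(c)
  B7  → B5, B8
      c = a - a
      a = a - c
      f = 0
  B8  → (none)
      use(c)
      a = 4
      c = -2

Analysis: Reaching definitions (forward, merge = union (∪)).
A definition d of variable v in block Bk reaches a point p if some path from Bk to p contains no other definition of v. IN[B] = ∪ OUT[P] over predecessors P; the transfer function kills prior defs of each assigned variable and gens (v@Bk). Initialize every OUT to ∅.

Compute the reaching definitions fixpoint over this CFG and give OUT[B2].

Answer: {a@B2, b@B1, f@B2}

Trace:
Fixpoint table:
  B0:  IN={}  OUT={a@B0, b@B0}
  B1:  IN={a@B0, b@B0}  OUT={a@B0, b@B1}
  B2:  IN={a@B0, b@B1}  OUT={a@B2, b@B1, f@B2}
  B3:  IN={a@B2, b@B1, f@B2}  OUT={a@B2, b@B1, e@B3, f@B2}
  B4:  IN={a@B2, b@B1, e@B3, f@B2}  OUT={a@B2, b@B1, e@B4, f@B4}
  B5:  IN={a@B2, a@B7, b@B1, c@B7, e@B4, e@B5, f@B4, f@B7}  OUT={a@B2, a@B7, b@B1, c@B7, e@B5, f@B4, f@B7}
  B6:  IN={a@B2, a@B7, b@B1, c@B7, e@B5, f@B4, f@B7}  OUT={a@B6, b@B1, c@B7, e@B5, f@B6}
  B7:  IN={a@B6, b@B1, c@B7, e@B5, f@B6}  OUT={a@B7, b@B1, c@B7, e@B5, f@B7}
  B8:  IN={a@B2, a@B7, b@B1, c@B7, e@B5, f@B4, f@B7}  OUT={a@B8, b@B1, c@B8, e@B5, f@B4, f@B7}

Merge at B2: IN[B2] = OUT[B1] = {a@B0, b@B1}
Applying B2's transfer function to that IN value gives OUT[B2] (row B2 above).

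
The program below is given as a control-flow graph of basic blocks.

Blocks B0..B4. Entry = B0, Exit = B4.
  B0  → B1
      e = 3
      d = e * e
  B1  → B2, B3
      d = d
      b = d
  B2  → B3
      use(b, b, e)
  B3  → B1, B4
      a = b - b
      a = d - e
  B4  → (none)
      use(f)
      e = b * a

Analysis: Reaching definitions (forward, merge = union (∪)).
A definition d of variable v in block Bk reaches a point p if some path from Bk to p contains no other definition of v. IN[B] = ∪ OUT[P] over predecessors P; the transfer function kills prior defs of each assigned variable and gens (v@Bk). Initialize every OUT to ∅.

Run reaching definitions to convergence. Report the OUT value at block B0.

Converged values:
  B0: | IN={} | OUT={d@B0, e@B0}
  B1: | IN={a@B3, b@B1, d@B0, d@B1, e@B0} | OUT={a@B3, b@B1, d@B1, e@B0}
  B2: | IN={a@B3, b@B1, d@B1, e@B0} | OUT={a@B3, b@B1, d@B1, e@B0}
  B3: | IN={a@B3, b@B1, d@B1, e@B0} | OUT={a@B3, b@B1, d@B1, e@B0}
  B4: | IN={a@B3, b@B1, d@B1, e@B0} | OUT={a@B3, b@B1, d@B1, e@B4}

B0 is the boundary node: IN[B0] = {}
Applying B0's transfer function to that IN value gives OUT[B0] (row B0 above).

Answer: {d@B0, e@B0}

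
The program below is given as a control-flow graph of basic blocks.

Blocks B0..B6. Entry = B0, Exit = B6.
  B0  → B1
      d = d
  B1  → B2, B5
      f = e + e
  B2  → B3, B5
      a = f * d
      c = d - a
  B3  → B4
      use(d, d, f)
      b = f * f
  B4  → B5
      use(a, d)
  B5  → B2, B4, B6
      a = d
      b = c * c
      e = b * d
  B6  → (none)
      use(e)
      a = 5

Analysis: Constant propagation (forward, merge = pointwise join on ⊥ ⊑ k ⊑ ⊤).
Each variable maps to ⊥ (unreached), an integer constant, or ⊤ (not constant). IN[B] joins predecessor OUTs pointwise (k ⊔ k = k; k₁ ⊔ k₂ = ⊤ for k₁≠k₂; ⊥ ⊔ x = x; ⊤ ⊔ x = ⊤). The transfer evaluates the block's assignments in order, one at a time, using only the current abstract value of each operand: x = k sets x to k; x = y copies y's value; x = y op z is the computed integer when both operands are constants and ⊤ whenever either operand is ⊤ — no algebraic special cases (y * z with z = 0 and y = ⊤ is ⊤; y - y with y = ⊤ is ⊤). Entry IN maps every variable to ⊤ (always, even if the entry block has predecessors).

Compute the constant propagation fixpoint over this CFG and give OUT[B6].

Fixpoint table:
  B0:   IN=(all ⊤)   OUT=(all ⊤)
  B1:   IN=(all ⊤)   OUT=(all ⊤)
  B2:   IN=(all ⊤)   OUT=(all ⊤)
  B3:   IN=(all ⊤)   OUT=(all ⊤)
  B4:   IN=(all ⊤)   OUT=(all ⊤)
  B5:   IN=(all ⊤)   OUT=(all ⊤)
  B6:   IN=(all ⊤)   OUT={a:5; rest ⊤}

Merge at B6: IN[B6] = OUT[B5] = {a: ⊤, b: ⊤, c: ⊤, d: ⊤, e: ⊤, f: ⊤}
Applying B6's transfer function to that IN value gives OUT[B6] (row B6 above).

Answer: {a: 5, b: ⊤, c: ⊤, d: ⊤, e: ⊤, f: ⊤}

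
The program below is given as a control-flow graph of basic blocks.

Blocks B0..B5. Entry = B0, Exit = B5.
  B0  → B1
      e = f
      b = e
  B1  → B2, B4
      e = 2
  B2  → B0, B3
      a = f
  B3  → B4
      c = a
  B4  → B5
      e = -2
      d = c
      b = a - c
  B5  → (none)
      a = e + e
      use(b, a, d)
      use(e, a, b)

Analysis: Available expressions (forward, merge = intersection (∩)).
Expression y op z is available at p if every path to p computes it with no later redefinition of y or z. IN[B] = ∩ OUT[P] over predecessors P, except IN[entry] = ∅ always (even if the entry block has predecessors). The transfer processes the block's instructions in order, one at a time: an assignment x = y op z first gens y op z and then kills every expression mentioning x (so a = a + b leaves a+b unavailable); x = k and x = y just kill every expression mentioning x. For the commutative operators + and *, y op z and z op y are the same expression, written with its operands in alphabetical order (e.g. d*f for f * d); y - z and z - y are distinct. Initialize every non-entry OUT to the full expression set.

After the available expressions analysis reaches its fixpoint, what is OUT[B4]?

Answer: {a-c}

Trace:
Converged values:
  B0:  IN={}  OUT={}
  B1:  IN={}  OUT={}
  B2:  IN={}  OUT={}
  B3:  IN={}  OUT={}
  B4:  IN={}  OUT={a-c}
  B5:  IN={a-c}  OUT={e+e}

Merge at B4: IN[B4] = OUT[B1] ∩ OUT[B3] = {}
Applying B4's transfer function to that IN value gives OUT[B4] (row B4 above).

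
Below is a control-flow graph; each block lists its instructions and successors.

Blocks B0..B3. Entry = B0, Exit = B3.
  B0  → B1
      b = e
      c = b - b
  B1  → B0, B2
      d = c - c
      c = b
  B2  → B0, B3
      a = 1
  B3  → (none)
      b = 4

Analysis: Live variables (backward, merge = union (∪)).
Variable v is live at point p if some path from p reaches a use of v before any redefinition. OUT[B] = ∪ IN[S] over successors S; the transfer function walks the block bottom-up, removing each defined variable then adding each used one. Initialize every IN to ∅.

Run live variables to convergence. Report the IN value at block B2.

Answer: {e}

Derivation:
Converged values:
  B0:  IN={e}  OUT={b, c, e}
  B1:  IN={b, c, e}  OUT={e}
  B2:  IN={e}  OUT={e}
  B3:  IN={}  OUT={}

Merge at B2: OUT[B2] = IN[B0] ⊔ IN[B3] = {e}
Applying B2's transfer function to that OUT value gives IN[B2] (row B2 above).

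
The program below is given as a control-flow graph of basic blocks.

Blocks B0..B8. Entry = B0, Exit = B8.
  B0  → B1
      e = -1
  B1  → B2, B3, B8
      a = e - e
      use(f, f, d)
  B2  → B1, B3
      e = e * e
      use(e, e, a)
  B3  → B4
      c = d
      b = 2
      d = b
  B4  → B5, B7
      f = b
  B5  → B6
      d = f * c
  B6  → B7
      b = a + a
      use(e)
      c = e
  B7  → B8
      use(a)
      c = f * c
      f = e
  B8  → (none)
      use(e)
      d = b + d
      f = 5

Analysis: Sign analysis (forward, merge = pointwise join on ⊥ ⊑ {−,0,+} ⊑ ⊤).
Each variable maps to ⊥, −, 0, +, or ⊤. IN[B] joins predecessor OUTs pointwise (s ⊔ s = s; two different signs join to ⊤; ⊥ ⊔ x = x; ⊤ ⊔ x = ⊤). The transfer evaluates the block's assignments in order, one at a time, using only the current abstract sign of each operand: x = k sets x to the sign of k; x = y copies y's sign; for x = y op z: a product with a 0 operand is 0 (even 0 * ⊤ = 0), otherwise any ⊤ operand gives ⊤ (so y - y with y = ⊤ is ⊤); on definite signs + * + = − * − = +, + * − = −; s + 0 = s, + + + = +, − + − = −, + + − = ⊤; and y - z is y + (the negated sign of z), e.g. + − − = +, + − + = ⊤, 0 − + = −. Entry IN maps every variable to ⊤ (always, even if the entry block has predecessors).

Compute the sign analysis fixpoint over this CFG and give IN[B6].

Answer: {a: ⊤, b: +, c: ⊤, d: ⊤, e: ⊤, f: +}

Trace:
Fixpoint table:
  B0:   IN=(all ⊤)   OUT={e:-; rest ⊤}
  B1:   IN=(all ⊤)   OUT=(all ⊤)
  B2:   IN=(all ⊤)   OUT=(all ⊤)
  B3:   IN=(all ⊤)   OUT={b:+, d:+; rest ⊤}
  B4:   IN={b:+, d:+; rest ⊤}   OUT={b:+, d:+, f:+; rest ⊤}
  B5:   IN={b:+, d:+, f:+; rest ⊤}   OUT={b:+, f:+; rest ⊤}
  B6:   IN={b:+, f:+; rest ⊤}   OUT={f:+; rest ⊤}
  B7:   IN={f:+; rest ⊤}   OUT=(all ⊤)
  B8:   IN=(all ⊤)   OUT={f:+; rest ⊤}

Merge at B6: IN[B6] = OUT[B5] = {a: ⊤, b: +, c: ⊤, d: ⊤, e: ⊤, f: +}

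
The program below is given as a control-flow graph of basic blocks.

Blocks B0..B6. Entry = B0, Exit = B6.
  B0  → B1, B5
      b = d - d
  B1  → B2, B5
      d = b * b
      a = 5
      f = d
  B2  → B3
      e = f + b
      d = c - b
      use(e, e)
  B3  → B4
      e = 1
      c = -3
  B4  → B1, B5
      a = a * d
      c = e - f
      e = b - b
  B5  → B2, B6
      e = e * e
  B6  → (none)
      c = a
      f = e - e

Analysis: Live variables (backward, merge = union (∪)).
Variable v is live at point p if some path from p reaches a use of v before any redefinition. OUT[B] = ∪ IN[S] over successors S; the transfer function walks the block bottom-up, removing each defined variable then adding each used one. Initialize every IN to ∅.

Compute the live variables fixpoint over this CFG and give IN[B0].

Fixpoint table:
  B0:  IN={a, c, d, e, f}  OUT={a, b, c, e, f}
  B1:  IN={b, c, e}  OUT={a, b, c, e, f}
  B2:  IN={a, b, c, f}  OUT={a, b, d, f}
  B3:  IN={a, b, d, f}  OUT={a, b, d, e, f}
  B4:  IN={a, b, d, e, f}  OUT={a, b, c, e, f}
  B5:  IN={a, b, c, e, f}  OUT={a, b, c, e, f}
  B6:  IN={a, e}  OUT={}

Merge at B0: OUT[B0] = IN[B1] ⊔ IN[B5] = {a, b, c, e, f}
Applying B0's transfer function to that OUT value gives IN[B0] (row B0 above).

Answer: {a, c, d, e, f}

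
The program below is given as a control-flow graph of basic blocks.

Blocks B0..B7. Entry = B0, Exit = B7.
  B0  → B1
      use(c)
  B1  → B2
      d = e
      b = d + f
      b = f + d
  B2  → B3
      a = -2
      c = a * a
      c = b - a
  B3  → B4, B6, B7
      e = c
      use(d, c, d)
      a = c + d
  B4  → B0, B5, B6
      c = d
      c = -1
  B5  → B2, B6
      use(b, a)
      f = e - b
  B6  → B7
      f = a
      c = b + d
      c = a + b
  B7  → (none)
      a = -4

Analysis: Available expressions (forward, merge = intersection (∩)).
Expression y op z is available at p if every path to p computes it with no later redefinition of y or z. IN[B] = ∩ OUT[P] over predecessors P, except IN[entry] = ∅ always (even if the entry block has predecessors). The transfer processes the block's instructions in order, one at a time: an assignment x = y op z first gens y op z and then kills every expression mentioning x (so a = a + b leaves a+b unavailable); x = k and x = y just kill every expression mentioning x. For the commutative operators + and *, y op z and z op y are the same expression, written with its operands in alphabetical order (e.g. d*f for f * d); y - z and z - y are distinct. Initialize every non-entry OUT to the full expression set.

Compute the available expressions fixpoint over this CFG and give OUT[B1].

Answer: {d+f}

Working:
Fixpoint table:
  B0: | IN={} | OUT={}
  B1: | IN={} | OUT={d+f}
  B2: | IN={} | OUT={a*a, b-a}
  B3: | IN={a*a, b-a} | OUT={c+d}
  B4: | IN={c+d} | OUT={}
  B5: | IN={} | OUT={e-b}
  B6: | IN={} | OUT={a+b, b+d}
  B7: | IN={} | OUT={}

Merge at B1: IN[B1] = OUT[B0] = {}
Applying B1's transfer function to that IN value gives OUT[B1] (row B1 above).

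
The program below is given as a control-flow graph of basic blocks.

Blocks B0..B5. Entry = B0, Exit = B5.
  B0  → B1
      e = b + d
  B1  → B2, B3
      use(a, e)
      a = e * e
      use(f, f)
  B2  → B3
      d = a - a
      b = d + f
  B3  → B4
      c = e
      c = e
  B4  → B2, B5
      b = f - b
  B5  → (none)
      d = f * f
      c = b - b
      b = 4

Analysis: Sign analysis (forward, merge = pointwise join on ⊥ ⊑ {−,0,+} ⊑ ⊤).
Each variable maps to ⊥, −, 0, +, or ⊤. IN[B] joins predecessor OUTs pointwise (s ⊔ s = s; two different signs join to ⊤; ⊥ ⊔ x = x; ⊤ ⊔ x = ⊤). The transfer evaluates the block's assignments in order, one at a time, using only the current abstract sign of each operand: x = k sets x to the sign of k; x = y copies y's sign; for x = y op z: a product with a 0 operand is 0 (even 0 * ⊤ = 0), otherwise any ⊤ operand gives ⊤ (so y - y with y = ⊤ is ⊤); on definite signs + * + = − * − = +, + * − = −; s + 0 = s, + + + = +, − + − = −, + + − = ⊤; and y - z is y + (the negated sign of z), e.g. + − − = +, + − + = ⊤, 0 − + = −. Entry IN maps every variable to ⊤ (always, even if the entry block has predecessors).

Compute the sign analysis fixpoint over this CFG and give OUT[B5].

Per-block solution:
  B0:   IN=(all ⊤)   OUT=(all ⊤)
  B1:   IN=(all ⊤)   OUT=(all ⊤)
  B2:   IN=(all ⊤)   OUT=(all ⊤)
  B3:   IN=(all ⊤)   OUT=(all ⊤)
  B4:   IN=(all ⊤)   OUT=(all ⊤)
  B5:   IN=(all ⊤)   OUT={b:+; rest ⊤}

Merge at B5: IN[B5] = OUT[B4] = {a: ⊤, b: ⊤, c: ⊤, d: ⊤, e: ⊤, f: ⊤}
Applying B5's transfer function to that IN value gives OUT[B5] (row B5 above).

Answer: {a: ⊤, b: +, c: ⊤, d: ⊤, e: ⊤, f: ⊤}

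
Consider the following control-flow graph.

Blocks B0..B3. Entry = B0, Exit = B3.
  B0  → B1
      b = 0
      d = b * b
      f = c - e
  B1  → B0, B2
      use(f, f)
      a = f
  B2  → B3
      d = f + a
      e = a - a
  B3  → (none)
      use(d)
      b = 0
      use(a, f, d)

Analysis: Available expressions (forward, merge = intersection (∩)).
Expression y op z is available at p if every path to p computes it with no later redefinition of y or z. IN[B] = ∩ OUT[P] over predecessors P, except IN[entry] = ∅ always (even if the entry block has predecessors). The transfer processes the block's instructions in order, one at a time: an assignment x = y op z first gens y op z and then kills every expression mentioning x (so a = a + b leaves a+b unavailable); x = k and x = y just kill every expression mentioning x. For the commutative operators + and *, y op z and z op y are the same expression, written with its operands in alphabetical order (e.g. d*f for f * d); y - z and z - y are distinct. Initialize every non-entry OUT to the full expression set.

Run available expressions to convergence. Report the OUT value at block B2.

Answer: {a+f, a-a, b*b}

Trace:
Converged values:
  B0:  IN={}  OUT={b*b, c-e}
  B1:  IN={b*b, c-e}  OUT={b*b, c-e}
  B2:  IN={b*b, c-e}  OUT={a+f, a-a, b*b}
  B3:  IN={a+f, a-a, b*b}  OUT={a+f, a-a}

Merge at B2: IN[B2] = OUT[B1] = {b*b, c-e}
Applying B2's transfer function to that IN value gives OUT[B2] (row B2 above).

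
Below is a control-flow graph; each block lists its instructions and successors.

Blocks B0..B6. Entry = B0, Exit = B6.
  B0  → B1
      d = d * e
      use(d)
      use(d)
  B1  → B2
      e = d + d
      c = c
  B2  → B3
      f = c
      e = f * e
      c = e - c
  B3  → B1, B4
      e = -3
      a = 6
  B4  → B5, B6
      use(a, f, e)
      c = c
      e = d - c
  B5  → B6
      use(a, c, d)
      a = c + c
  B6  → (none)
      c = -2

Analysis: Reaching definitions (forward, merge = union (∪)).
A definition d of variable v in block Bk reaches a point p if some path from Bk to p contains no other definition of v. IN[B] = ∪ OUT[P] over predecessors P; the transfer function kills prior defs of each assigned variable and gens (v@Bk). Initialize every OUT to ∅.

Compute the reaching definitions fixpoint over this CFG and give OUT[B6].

Answer: {a@B3, a@B5, c@B6, d@B0, e@B4, f@B2}

Derivation:
Converged values:
  B0:   IN={}   OUT={d@B0}
  B1:   IN={a@B3, c@B2, d@B0, e@B3, f@B2}   OUT={a@B3, c@B1, d@B0, e@B1, f@B2}
  B2:   IN={a@B3, c@B1, d@B0, e@B1, f@B2}   OUT={a@B3, c@B2, d@B0, e@B2, f@B2}
  B3:   IN={a@B3, c@B2, d@B0, e@B2, f@B2}   OUT={a@B3, c@B2, d@B0, e@B3, f@B2}
  B4:   IN={a@B3, c@B2, d@B0, e@B3, f@B2}   OUT={a@B3, c@B4, d@B0, e@B4, f@B2}
  B5:   IN={a@B3, c@B4, d@B0, e@B4, f@B2}   OUT={a@B5, c@B4, d@B0, e@B4, f@B2}
  B6:   IN={a@B3, a@B5, c@B4, d@B0, e@B4, f@B2}   OUT={a@B3, a@B5, c@B6, d@B0, e@B4, f@B2}

Merge at B6: IN[B6] = OUT[B4] ⊔ OUT[B5] = {a@B3, a@B5, c@B4, d@B0, e@B4, f@B2}
Applying B6's transfer function to that IN value gives OUT[B6] (row B6 above).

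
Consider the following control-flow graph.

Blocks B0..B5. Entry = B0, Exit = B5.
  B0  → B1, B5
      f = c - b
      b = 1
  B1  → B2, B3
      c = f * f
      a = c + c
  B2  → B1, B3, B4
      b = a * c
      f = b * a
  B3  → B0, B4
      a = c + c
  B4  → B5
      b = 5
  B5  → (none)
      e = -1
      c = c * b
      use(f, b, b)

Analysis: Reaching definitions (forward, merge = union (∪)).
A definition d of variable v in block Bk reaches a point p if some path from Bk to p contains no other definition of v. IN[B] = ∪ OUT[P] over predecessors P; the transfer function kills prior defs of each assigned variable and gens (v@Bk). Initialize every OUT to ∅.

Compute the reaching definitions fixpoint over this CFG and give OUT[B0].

Per-block solution:
  B0:   IN={a@B3, b@B0, b@B2, c@B1, f@B0, f@B2}   OUT={a@B3, b@B0, c@B1, f@B0}
  B1:   IN={a@B1, a@B3, b@B0, b@B2, c@B1, f@B0, f@B2}   OUT={a@B1, b@B0, b@B2, c@B1, f@B0, f@B2}
  B2:   IN={a@B1, b@B0, b@B2, c@B1, f@B0, f@B2}   OUT={a@B1, b@B2, c@B1, f@B2}
  B3:   IN={a@B1, b@B0, b@B2, c@B1, f@B0, f@B2}   OUT={a@B3, b@B0, b@B2, c@B1, f@B0, f@B2}
  B4:   IN={a@B1, a@B3, b@B0, b@B2, c@B1, f@B0, f@B2}   OUT={a@B1, a@B3, b@B4, c@B1, f@B0, f@B2}
  B5:   IN={a@B1, a@B3, b@B0, b@B4, c@B1, f@B0, f@B2}   OUT={a@B1, a@B3, b@B0, b@B4, c@B5, e@B5, f@B0, f@B2}

Merge at B0 (entry node, so the boundary value {} is joined with the incoming edge(s)): IN[B0] = {} ⊔ OUT[B3] = {a@B3, b@B0, b@B2, c@B1, f@B0, f@B2}
Applying B0's transfer function to that IN value gives OUT[B0] (row B0 above).

Answer: {a@B3, b@B0, c@B1, f@B0}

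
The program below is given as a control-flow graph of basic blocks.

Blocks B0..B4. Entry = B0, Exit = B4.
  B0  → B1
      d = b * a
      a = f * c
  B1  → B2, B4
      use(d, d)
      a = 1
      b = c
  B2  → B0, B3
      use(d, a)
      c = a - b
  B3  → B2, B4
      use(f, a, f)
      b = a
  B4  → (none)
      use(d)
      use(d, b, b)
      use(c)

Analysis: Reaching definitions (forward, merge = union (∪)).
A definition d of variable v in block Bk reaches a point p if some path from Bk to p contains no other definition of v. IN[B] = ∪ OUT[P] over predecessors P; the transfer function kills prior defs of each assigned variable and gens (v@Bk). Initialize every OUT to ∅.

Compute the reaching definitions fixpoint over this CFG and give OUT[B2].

Answer: {a@B1, b@B1, b@B3, c@B2, d@B0}

Working:
Fixpoint table:
  B0:   IN={a@B1, b@B1, b@B3, c@B2, d@B0}   OUT={a@B0, b@B1, b@B3, c@B2, d@B0}
  B1:   IN={a@B0, b@B1, b@B3, c@B2, d@B0}   OUT={a@B1, b@B1, c@B2, d@B0}
  B2:   IN={a@B1, b@B1, b@B3, c@B2, d@B0}   OUT={a@B1, b@B1, b@B3, c@B2, d@B0}
  B3:   IN={a@B1, b@B1, b@B3, c@B2, d@B0}   OUT={a@B1, b@B3, c@B2, d@B0}
  B4:   IN={a@B1, b@B1, b@B3, c@B2, d@B0}   OUT={a@B1, b@B1, b@B3, c@B2, d@B0}

Merge at B2: IN[B2] = OUT[B1] ⊔ OUT[B3] = {a@B1, b@B1, b@B3, c@B2, d@B0}
Applying B2's transfer function to that IN value gives OUT[B2] (row B2 above).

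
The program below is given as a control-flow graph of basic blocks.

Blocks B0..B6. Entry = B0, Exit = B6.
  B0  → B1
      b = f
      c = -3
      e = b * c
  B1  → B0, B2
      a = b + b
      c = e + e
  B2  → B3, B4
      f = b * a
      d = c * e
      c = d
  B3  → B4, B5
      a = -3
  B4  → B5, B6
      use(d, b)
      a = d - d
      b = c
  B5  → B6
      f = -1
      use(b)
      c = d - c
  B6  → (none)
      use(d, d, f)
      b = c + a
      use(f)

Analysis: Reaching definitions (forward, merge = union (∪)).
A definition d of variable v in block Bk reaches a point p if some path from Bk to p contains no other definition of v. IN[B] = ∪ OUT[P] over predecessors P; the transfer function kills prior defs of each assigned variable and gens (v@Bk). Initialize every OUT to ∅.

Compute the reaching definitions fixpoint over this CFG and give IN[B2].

Answer: {a@B1, b@B0, c@B1, e@B0}

Trace:
Fixpoint table:
  B0:  IN={a@B1, b@B0, c@B1, e@B0}  OUT={a@B1, b@B0, c@B0, e@B0}
  B1:  IN={a@B1, b@B0, c@B0, e@B0}  OUT={a@B1, b@B0, c@B1, e@B0}
  B2:  IN={a@B1, b@B0, c@B1, e@B0}  OUT={a@B1, b@B0, c@B2, d@B2, e@B0, f@B2}
  B3:  IN={a@B1, b@B0, c@B2, d@B2, e@B0, f@B2}  OUT={a@B3, b@B0, c@B2, d@B2, e@B0, f@B2}
  B4:  IN={a@B1, a@B3, b@B0, c@B2, d@B2, e@B0, f@B2}  OUT={a@B4, b@B4, c@B2, d@B2, e@B0, f@B2}
  B5:  IN={a@B3, a@B4, b@B0, b@B4, c@B2, d@B2, e@B0, f@B2}  OUT={a@B3, a@B4, b@B0, b@B4, c@B5, d@B2, e@B0, f@B5}
  B6:  IN={a@B3, a@B4, b@B0, b@B4, c@B2, c@B5, d@B2, e@B0, f@B2, f@B5}  OUT={a@B3, a@B4, b@B6, c@B2, c@B5, d@B2, e@B0, f@B2, f@B5}

Merge at B2: IN[B2] = OUT[B1] = {a@B1, b@B0, c@B1, e@B0}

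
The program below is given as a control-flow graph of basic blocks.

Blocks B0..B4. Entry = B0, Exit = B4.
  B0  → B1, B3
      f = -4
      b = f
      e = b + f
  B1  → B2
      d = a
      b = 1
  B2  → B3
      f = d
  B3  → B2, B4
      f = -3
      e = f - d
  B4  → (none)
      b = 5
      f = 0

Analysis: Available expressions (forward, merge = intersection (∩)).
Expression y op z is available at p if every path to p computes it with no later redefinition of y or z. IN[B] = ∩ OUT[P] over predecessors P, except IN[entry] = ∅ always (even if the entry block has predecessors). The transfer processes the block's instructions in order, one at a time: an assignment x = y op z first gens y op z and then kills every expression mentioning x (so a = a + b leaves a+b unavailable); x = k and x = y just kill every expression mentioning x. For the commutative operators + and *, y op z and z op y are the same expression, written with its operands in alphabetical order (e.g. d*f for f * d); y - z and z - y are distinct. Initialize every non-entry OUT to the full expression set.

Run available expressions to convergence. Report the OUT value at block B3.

Per-block solution:
  B0: | IN={} | OUT={b+f}
  B1: | IN={b+f} | OUT={}
  B2: | IN={} | OUT={}
  B3: | IN={} | OUT={f-d}
  B4: | IN={f-d} | OUT={}

Merge at B3: IN[B3] = OUT[B0] ∩ OUT[B2] = {}
Applying B3's transfer function to that IN value gives OUT[B3] (row B3 above).

Answer: {f-d}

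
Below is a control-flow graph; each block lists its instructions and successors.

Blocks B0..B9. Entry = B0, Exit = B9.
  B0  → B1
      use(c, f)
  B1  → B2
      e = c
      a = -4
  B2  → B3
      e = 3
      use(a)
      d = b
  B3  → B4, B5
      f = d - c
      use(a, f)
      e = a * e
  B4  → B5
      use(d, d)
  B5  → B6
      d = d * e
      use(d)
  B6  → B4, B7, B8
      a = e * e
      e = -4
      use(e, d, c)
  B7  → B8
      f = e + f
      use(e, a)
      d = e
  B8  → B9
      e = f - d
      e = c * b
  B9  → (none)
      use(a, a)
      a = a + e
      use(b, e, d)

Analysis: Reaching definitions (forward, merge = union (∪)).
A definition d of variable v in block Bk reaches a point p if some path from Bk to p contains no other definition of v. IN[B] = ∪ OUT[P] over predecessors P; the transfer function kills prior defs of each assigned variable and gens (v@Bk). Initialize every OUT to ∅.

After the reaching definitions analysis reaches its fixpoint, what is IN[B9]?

Answer: {a@B6, d@B5, d@B7, e@B8, f@B3, f@B7}

Trace:
Converged values:
  B0:   IN={}   OUT={}
  B1:   IN={}   OUT={a@B1, e@B1}
  B2:   IN={a@B1, e@B1}   OUT={a@B1, d@B2, e@B2}
  B3:   IN={a@B1, d@B2, e@B2}   OUT={a@B1, d@B2, e@B3, f@B3}
  B4:   IN={a@B1, a@B6, d@B2, d@B5, e@B3, e@B6, f@B3}   OUT={a@B1, a@B6, d@B2, d@B5, e@B3, e@B6, f@B3}
  B5:   IN={a@B1, a@B6, d@B2, d@B5, e@B3, e@B6, f@B3}   OUT={a@B1, a@B6, d@B5, e@B3, e@B6, f@B3}
  B6:   IN={a@B1, a@B6, d@B5, e@B3, e@B6, f@B3}   OUT={a@B6, d@B5, e@B6, f@B3}
  B7:   IN={a@B6, d@B5, e@B6, f@B3}   OUT={a@B6, d@B7, e@B6, f@B7}
  B8:   IN={a@B6, d@B5, d@B7, e@B6, f@B3, f@B7}   OUT={a@B6, d@B5, d@B7, e@B8, f@B3, f@B7}
  B9:   IN={a@B6, d@B5, d@B7, e@B8, f@B3, f@B7}   OUT={a@B9, d@B5, d@B7, e@B8, f@B3, f@B7}

Merge at B9: IN[B9] = OUT[B8] = {a@B6, d@B5, d@B7, e@B8, f@B3, f@B7}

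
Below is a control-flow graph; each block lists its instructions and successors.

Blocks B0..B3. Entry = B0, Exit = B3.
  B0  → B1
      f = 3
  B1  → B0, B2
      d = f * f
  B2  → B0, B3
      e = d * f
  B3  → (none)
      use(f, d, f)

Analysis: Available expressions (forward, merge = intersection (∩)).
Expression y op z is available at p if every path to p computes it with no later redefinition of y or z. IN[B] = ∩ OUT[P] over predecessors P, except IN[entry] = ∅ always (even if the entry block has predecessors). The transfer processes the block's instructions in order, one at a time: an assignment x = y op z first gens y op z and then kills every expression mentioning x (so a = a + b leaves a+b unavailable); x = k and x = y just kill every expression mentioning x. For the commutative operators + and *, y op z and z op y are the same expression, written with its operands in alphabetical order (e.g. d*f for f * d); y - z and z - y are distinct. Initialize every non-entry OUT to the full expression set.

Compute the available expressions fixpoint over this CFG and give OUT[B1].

Converged values:
  B0: | IN={} | OUT={}
  B1: | IN={} | OUT={f*f}
  B2: | IN={f*f} | OUT={d*f, f*f}
  B3: | IN={d*f, f*f} | OUT={d*f, f*f}

Merge at B1: IN[B1] = OUT[B0] = {}
Applying B1's transfer function to that IN value gives OUT[B1] (row B1 above).

Answer: {f*f}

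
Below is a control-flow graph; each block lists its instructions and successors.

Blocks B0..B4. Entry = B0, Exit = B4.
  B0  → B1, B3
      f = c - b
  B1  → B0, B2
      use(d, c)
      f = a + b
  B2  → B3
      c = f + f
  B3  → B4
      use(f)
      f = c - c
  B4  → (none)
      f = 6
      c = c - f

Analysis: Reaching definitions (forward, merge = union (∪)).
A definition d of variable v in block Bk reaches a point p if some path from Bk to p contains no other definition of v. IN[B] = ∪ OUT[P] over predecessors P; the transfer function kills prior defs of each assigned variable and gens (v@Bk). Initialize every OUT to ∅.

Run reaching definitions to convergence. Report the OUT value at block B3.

Answer: {c@B2, f@B3}

Derivation:
Per-block solution:
  B0: | IN={f@B1} | OUT={f@B0}
  B1: | IN={f@B0} | OUT={f@B1}
  B2: | IN={f@B1} | OUT={c@B2, f@B1}
  B3: | IN={c@B2, f@B0, f@B1} | OUT={c@B2, f@B3}
  B4: | IN={c@B2, f@B3} | OUT={c@B4, f@B4}

Merge at B3: IN[B3] = OUT[B0] ⊔ OUT[B2] = {c@B2, f@B0, f@B1}
Applying B3's transfer function to that IN value gives OUT[B3] (row B3 above).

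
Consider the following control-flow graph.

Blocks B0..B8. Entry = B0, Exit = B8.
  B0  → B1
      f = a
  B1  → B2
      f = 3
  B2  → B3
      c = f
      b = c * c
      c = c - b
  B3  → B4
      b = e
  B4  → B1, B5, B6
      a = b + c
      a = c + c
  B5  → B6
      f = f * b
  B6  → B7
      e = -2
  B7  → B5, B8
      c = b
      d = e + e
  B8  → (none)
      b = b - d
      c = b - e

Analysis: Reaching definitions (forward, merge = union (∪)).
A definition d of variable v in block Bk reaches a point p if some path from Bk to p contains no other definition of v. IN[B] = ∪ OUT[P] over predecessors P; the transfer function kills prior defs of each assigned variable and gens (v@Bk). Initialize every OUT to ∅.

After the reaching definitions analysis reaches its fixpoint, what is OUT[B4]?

Answer: {a@B4, b@B3, c@B2, f@B1}

Trace:
Fixpoint table:
  B0:  IN={}  OUT={f@B0}
  B1:  IN={a@B4, b@B3, c@B2, f@B0, f@B1}  OUT={a@B4, b@B3, c@B2, f@B1}
  B2:  IN={a@B4, b@B3, c@B2, f@B1}  OUT={a@B4, b@B2, c@B2, f@B1}
  B3:  IN={a@B4, b@B2, c@B2, f@B1}  OUT={a@B4, b@B3, c@B2, f@B1}
  B4:  IN={a@B4, b@B3, c@B2, f@B1}  OUT={a@B4, b@B3, c@B2, f@B1}
  B5:  IN={a@B4, b@B3, c@B2, c@B7, d@B7, e@B6, f@B1, f@B5}  OUT={a@B4, b@B3, c@B2, c@B7, d@B7, e@B6, f@B5}
  B6:  IN={a@B4, b@B3, c@B2, c@B7, d@B7, e@B6, f@B1, f@B5}  OUT={a@B4, b@B3, c@B2, c@B7, d@B7, e@B6, f@B1, f@B5}
  B7:  IN={a@B4, b@B3, c@B2, c@B7, d@B7, e@B6, f@B1, f@B5}  OUT={a@B4, b@B3, c@B7, d@B7, e@B6, f@B1, f@B5}
  B8:  IN={a@B4, b@B3, c@B7, d@B7, e@B6, f@B1, f@B5}  OUT={a@B4, b@B8, c@B8, d@B7, e@B6, f@B1, f@B5}

Merge at B4: IN[B4] = OUT[B3] = {a@B4, b@B3, c@B2, f@B1}
Applying B4's transfer function to that IN value gives OUT[B4] (row B4 above).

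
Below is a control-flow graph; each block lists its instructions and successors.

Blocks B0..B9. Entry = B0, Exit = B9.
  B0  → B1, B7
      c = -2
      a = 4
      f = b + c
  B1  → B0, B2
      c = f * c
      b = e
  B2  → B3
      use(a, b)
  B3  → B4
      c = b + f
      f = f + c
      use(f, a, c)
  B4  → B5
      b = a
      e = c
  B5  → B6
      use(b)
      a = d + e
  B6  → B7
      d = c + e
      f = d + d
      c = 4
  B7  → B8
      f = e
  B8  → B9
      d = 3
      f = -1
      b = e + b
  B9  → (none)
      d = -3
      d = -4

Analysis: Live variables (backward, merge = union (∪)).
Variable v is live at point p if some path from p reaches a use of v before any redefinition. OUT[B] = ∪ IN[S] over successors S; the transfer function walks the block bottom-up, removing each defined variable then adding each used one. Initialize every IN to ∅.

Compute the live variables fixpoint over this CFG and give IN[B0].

Answer: {b, d, e}

Working:
Fixpoint table:
  B0:   IN={b, d, e}   OUT={a, b, c, d, e, f}
  B1:   IN={a, c, d, e, f}   OUT={a, b, d, e, f}
  B2:   IN={a, b, d, f}   OUT={a, b, d, f}
  B3:   IN={a, b, d, f}   OUT={a, c, d}
  B4:   IN={a, c, d}   OUT={b, c, d, e}
  B5:   IN={b, c, d, e}   OUT={b, c, e}
  B6:   IN={b, c, e}   OUT={b, e}
  B7:   IN={b, e}   OUT={b, e}
  B8:   IN={b, e}   OUT={}
  B9:   IN={}   OUT={}

Merge at B0: OUT[B0] = IN[B1] ⊔ IN[B7] = {a, b, c, d, e, f}
Applying B0's transfer function to that OUT value gives IN[B0] (row B0 above).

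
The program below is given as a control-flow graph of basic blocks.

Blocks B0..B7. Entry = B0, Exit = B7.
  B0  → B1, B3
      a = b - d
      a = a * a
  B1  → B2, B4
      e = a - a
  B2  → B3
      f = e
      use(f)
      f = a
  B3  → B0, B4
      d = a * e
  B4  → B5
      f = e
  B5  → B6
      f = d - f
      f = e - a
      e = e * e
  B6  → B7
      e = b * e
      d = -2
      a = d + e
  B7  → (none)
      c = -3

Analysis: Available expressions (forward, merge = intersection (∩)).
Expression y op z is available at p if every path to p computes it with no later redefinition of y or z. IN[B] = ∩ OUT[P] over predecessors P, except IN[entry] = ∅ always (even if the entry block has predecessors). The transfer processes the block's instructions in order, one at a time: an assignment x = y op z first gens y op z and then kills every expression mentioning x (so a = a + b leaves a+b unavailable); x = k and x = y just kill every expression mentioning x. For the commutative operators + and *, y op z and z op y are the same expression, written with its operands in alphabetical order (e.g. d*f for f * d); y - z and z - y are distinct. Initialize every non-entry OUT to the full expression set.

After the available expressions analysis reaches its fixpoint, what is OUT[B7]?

Answer: {d+e}

Trace:
Fixpoint table:
  B0:  IN={}  OUT={b-d}
  B1:  IN={b-d}  OUT={a-a, b-d}
  B2:  IN={a-a, b-d}  OUT={a-a, b-d}
  B3:  IN={b-d}  OUT={a*e}
  B4:  IN={}  OUT={}
  B5:  IN={}  OUT={}
  B6:  IN={}  OUT={d+e}
  B7:  IN={d+e}  OUT={d+e}

Merge at B7: IN[B7] = OUT[B6] = {d+e}
Applying B7's transfer function to that IN value gives OUT[B7] (row B7 above).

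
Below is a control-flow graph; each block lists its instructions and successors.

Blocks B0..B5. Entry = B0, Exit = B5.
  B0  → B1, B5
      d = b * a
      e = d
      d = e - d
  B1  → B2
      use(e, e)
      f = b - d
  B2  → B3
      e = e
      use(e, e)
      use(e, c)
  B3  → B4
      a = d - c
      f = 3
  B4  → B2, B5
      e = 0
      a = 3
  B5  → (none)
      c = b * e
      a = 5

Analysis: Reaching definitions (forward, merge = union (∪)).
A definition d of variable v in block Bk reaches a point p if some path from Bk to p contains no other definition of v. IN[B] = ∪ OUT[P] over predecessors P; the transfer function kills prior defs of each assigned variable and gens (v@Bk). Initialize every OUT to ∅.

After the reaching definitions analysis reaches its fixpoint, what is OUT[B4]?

Converged values:
  B0:   IN={}   OUT={d@B0, e@B0}
  B1:   IN={d@B0, e@B0}   OUT={d@B0, e@B0, f@B1}
  B2:   IN={a@B4, d@B0, e@B0, e@B4, f@B1, f@B3}   OUT={a@B4, d@B0, e@B2, f@B1, f@B3}
  B3:   IN={a@B4, d@B0, e@B2, f@B1, f@B3}   OUT={a@B3, d@B0, e@B2, f@B3}
  B4:   IN={a@B3, d@B0, e@B2, f@B3}   OUT={a@B4, d@B0, e@B4, f@B3}
  B5:   IN={a@B4, d@B0, e@B0, e@B4, f@B3}   OUT={a@B5, c@B5, d@B0, e@B0, e@B4, f@B3}

Merge at B4: IN[B4] = OUT[B3] = {a@B3, d@B0, e@B2, f@B3}
Applying B4's transfer function to that IN value gives OUT[B4] (row B4 above).

Answer: {a@B4, d@B0, e@B4, f@B3}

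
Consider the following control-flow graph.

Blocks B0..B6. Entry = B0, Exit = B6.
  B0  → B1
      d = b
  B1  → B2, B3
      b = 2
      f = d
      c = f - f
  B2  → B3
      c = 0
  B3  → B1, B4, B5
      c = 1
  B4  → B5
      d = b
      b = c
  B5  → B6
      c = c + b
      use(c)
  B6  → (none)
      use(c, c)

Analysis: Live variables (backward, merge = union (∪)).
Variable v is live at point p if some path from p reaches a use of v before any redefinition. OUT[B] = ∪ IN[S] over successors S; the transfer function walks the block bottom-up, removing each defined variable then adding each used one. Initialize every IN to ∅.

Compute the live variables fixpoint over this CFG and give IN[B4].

Answer: {b, c}

Trace:
Per-block solution:
  B0:  IN={b}  OUT={d}
  B1:  IN={d}  OUT={b, d}
  B2:  IN={b, d}  OUT={b, d}
  B3:  IN={b, d}  OUT={b, c, d}
  B4:  IN={b, c}  OUT={b, c}
  B5:  IN={b, c}  OUT={c}
  B6:  IN={c}  OUT={}

Merge at B4: OUT[B4] = IN[B5] = {b, c}
Applying B4's transfer function to that OUT value gives IN[B4] (row B4 above).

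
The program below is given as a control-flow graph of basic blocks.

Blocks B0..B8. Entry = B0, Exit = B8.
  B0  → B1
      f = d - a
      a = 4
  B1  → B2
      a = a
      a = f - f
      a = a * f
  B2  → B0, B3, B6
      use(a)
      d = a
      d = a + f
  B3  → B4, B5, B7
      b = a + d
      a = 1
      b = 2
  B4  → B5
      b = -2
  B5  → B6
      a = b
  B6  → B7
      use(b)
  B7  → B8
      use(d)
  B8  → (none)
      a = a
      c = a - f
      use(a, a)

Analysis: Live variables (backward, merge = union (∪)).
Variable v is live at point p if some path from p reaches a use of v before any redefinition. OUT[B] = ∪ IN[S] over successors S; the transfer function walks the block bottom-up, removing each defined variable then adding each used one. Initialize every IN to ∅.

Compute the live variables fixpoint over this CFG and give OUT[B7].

Converged values:
  B0: | IN={a, b, d} | OUT={a, b, f}
  B1: | IN={a, b, f} | OUT={a, b, f}
  B2: | IN={a, b, f} | OUT={a, b, d, f}
  B3: | IN={a, d, f} | OUT={a, b, d, f}
  B4: | IN={d, f} | OUT={b, d, f}
  B5: | IN={b, d, f} | OUT={a, b, d, f}
  B6: | IN={a, b, d, f} | OUT={a, d, f}
  B7: | IN={a, d, f} | OUT={a, f}
  B8: | IN={a, f} | OUT={}

Merge at B7: OUT[B7] = IN[B8] = {a, f}

Answer: {a, f}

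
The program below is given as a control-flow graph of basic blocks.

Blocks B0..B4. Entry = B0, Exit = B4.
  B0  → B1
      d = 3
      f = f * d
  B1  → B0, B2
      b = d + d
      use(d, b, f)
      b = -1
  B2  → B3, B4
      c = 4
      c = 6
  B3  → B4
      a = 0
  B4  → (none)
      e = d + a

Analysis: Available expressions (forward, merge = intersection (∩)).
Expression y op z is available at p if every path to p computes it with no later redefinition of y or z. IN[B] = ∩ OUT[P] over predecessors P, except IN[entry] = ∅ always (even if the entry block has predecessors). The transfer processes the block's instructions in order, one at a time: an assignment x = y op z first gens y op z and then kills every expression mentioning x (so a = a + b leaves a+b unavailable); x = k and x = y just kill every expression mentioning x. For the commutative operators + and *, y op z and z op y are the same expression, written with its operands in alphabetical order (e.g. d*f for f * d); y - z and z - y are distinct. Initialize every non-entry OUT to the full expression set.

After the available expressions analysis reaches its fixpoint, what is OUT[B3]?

Answer: {d+d}

Trace:
Fixpoint table:
  B0: | IN={} | OUT={}
  B1: | IN={} | OUT={d+d}
  B2: | IN={d+d} | OUT={d+d}
  B3: | IN={d+d} | OUT={d+d}
  B4: | IN={d+d} | OUT={a+d, d+d}

Merge at B3: IN[B3] = OUT[B2] = {d+d}
Applying B3's transfer function to that IN value gives OUT[B3] (row B3 above).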